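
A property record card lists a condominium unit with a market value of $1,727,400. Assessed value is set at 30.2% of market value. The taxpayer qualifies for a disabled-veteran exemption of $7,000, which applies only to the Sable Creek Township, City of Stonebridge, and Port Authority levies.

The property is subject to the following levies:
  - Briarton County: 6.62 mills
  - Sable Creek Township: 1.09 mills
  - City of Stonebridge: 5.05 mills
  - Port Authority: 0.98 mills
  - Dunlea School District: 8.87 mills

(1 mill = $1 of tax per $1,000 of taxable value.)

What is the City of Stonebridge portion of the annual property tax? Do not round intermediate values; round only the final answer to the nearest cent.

$2,599.11

Assessed value = $1,727,400 × 0.302 = $521,674.8
City of Stonebridge taxable value = $521,674.8 − $7,000 = $514,674.8
City of Stonebridge levy = $514,674.8 × 0.00505 = $2,599.10774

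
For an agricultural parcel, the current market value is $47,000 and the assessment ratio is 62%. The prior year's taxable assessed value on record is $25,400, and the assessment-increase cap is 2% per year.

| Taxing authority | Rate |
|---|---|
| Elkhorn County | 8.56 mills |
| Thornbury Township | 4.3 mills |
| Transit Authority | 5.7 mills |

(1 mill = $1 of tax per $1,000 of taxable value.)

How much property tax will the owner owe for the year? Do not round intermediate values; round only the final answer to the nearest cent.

$480.85

Uncapped assessed value = $47,000 × 0.62 = $29,140
Cap limit = $25,400 × 1.02 = $25,908
Taxable assessed value = min($29,140, $25,908) = $25,908 (cap binds)
Elkhorn County: $25,908 × 0.00856 = $221.77248
Thornbury Township: $25,908 × 0.0043 = $111.4044
Transit Authority: $25,908 × 0.0057 = $147.6756
Total = $480.85248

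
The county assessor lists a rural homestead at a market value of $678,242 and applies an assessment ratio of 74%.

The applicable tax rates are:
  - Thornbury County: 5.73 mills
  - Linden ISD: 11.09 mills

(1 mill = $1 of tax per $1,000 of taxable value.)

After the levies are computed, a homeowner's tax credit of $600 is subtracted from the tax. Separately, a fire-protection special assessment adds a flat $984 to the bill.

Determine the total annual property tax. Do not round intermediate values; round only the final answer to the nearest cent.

$8,825.94

Assessed value = $678,242 × 0.74 = $501,899.08
Thornbury County: $501,899.08 × 0.00573 = $2,875.8817284
Linden ISD: $501,899.08 × 0.01109 = $5,566.0607972
Levies subtotal = $8,441.9425256
After credit = $8,441.9425256 − $600 = $7,841.9425256
Total = $7,841.9425256 + $984 = $8,825.9425256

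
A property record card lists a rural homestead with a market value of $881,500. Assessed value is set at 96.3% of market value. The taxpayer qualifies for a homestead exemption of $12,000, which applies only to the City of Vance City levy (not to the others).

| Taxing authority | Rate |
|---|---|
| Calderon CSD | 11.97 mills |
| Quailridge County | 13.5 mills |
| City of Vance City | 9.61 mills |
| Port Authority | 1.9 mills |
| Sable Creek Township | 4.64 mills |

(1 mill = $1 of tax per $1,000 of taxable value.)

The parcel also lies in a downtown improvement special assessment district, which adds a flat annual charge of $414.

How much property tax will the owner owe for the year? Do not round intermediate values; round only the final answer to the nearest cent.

$35,629.25

Assessed value = $881,500 × 0.963 = $848,884.5
Calderon CSD: $848,884.5 × 0.01197 = $10,161.147465
Quailridge County: $848,884.5 × 0.0135 = $11,459.94075
City of Vance City: ($848,884.5 − $12,000) × 0.00961 = $836,884.5 × 0.00961 = $8,042.460045
Port Authority: $848,884.5 × 0.0019 = $1,612.88055
Sable Creek Township: $848,884.5 × 0.00464 = $3,938.82408
Levies subtotal = $35,215.25289
Total = $35,215.25289 + $414 = $35,629.25289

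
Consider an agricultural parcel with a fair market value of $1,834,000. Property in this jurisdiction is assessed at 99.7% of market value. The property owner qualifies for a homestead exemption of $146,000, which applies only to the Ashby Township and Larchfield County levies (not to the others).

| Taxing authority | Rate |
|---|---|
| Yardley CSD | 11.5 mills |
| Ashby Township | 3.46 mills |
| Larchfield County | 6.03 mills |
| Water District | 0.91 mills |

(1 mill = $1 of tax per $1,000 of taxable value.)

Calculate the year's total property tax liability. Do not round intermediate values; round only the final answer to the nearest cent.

Assessed value = $1,834,000 × 0.997 = $1,828,498
Yardley CSD: $1,828,498 × 0.0115 = $21,027.727
Ashby Township: ($1,828,498 − $146,000) × 0.00346 = $1,682,498 × 0.00346 = $5,821.44308
Larchfield County: ($1,828,498 − $146,000) × 0.00603 = $1,682,498 × 0.00603 = $10,145.46294
Water District: $1,828,498 × 0.00091 = $1,663.93318
Total = $38,658.5662

$38,658.57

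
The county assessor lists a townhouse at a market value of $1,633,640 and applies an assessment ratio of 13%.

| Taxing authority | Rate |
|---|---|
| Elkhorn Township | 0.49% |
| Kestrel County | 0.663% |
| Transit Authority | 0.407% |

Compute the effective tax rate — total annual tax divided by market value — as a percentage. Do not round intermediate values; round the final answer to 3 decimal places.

0.203%

Assessed value = $1,633,640 × 0.13 = $212,373.2
Elkhorn Township: $212,373.2 × 0.0049 = $1,040.62868
Kestrel County: $212,373.2 × 0.00663 = $1,408.034316
Transit Authority: $212,373.2 × 0.00407 = $864.358924
Total tax = $3,313.02192
Effective rate = $3,313.02192 ÷ $1,633,640 = 0.203% of market value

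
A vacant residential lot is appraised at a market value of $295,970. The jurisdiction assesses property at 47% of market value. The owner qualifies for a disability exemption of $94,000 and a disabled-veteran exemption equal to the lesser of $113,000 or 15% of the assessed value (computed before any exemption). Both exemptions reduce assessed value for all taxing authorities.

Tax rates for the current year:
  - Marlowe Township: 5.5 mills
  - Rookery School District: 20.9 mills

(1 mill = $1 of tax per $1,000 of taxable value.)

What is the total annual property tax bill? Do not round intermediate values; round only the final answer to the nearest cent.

$639.94

Assessed value = $295,970 × 0.47 = $139,105.9
Disabled-veteran exemption = min($113,000, 15% × $139,105.9) = min($113,000, $20,865.885) = $20,865.885 (percentage binds)
Taxable value = $139,105.9 − $94,000 − $20,865.885 = $24,240.015
Marlowe Township: $24,240.015 × 0.0055 = $133.3200825
Rookery School District: $24,240.015 × 0.0209 = $506.6163135
Total = $639.936396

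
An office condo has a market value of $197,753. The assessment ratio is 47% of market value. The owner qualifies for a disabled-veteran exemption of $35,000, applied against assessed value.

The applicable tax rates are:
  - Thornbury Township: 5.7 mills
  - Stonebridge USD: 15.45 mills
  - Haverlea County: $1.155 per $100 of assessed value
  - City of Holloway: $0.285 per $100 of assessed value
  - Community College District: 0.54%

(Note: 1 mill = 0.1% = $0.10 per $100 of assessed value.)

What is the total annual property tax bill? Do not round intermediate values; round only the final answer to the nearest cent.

$2,372.80

Assessed value = $197,753 × 0.47 = $92,943.91
Taxable value = $92,943.91 − $35,000 = $57,943.91
Thornbury Township: $57,943.91 × 0.0057 = $330.280287
Stonebridge USD: $57,943.91 × 0.01545 = $895.2334095
Haverlea County: $57,943.91 × 0.01155 = $669.2521605
City of Holloway: $57,943.91 × 0.00285 = $165.1401435
Community College District: $57,943.91 × 0.0054 = $312.897114
Total = $2,372.8031145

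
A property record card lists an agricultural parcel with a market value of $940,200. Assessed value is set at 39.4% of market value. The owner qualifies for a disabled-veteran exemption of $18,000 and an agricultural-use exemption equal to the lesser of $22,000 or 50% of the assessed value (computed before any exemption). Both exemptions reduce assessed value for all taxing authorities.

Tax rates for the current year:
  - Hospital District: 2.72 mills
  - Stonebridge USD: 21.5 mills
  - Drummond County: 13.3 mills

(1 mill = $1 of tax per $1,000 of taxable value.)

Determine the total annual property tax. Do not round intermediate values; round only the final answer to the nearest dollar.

Assessed value = $940,200 × 0.394 = $370,438.8
Agricultural-use exemption = min($22,000, 50% × $370,438.8) = min($22,000, $185,219.4) = $22,000 (dollar cap binds)
Taxable value = $370,438.8 − $18,000 − $22,000 = $330,438.8
Hospital District: $330,438.8 × 0.00272 = $898.793536
Stonebridge USD: $330,438.8 × 0.0215 = $7,104.4342
Drummond County: $330,438.8 × 0.0133 = $4,394.83604
Total = $12,398.063776

$12,398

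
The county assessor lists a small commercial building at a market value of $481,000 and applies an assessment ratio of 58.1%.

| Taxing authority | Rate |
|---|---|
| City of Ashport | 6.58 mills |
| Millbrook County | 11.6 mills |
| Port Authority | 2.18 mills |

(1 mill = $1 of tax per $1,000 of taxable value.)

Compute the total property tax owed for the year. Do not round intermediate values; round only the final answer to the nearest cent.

Assessed value = $481,000 × 0.581 = $279,461
City of Ashport: $279,461 × 0.00658 = $1,838.85338
Millbrook County: $279,461 × 0.0116 = $3,241.7476
Port Authority: $279,461 × 0.00218 = $609.22498
Total = $1,838.85338 + $3,241.7476 + $609.22498 = $5,689.82596

$5,689.83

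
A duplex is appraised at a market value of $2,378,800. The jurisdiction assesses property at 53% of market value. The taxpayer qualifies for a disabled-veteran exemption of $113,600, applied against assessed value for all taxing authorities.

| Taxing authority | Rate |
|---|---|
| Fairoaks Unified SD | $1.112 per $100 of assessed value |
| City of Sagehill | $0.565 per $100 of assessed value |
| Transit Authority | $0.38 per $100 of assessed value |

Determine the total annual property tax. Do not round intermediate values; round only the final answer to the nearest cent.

Assessed value = $2,378,800 × 0.53 = $1,260,764
Taxable value = $1,260,764 − $113,600 = $1,147,164
Fairoaks Unified SD: $1,147,164 × 0.01112 = $12,756.46368
City of Sagehill: $1,147,164 × 0.00565 = $6,481.4766
Transit Authority: $1,147,164 × 0.0038 = $4,359.2232
Total = $12,756.46368 + $6,481.4766 + $4,359.2232 = $23,597.16348

$23,597.16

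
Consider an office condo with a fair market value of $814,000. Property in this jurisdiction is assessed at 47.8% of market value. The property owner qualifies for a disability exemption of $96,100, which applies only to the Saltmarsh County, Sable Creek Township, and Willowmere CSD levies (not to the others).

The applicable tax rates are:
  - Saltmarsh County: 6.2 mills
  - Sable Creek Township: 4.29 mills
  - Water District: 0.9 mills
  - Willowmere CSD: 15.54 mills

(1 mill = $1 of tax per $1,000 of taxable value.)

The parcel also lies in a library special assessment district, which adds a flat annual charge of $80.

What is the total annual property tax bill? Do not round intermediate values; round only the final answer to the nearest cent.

$8,056.76

Assessed value = $814,000 × 0.478 = $389,092
Saltmarsh County: ($389,092 − $96,100) × 0.0062 = $292,992 × 0.0062 = $1,816.5504
Sable Creek Township: ($389,092 − $96,100) × 0.00429 = $292,992 × 0.00429 = $1,256.93568
Water District: $389,092 × 0.0009 = $350.1828
Willowmere CSD: ($389,092 − $96,100) × 0.01554 = $292,992 × 0.01554 = $4,553.09568
Levies subtotal = $7,976.76456
Total = $7,976.76456 + $80 = $8,056.76456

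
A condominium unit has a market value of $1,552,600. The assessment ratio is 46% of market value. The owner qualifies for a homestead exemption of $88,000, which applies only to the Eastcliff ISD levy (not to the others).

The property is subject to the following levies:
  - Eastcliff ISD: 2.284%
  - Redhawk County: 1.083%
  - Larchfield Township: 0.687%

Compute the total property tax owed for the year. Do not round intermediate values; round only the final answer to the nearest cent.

$26,943.59

Assessed value = $1,552,600 × 0.46 = $714,196
Eastcliff ISD: ($714,196 − $88,000) × 0.02284 = $626,196 × 0.02284 = $14,302.31664
Redhawk County: $714,196 × 0.01083 = $7,734.74268
Larchfield Township: $714,196 × 0.00687 = $4,906.52652
Total = $26,943.58584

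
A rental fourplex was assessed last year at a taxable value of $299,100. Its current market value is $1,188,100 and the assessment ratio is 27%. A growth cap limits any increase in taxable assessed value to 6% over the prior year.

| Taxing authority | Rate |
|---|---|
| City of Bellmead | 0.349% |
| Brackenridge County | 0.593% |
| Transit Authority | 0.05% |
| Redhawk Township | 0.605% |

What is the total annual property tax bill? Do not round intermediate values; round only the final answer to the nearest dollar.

Uncapped assessed value = $1,188,100 × 0.27 = $320,787
Cap limit = $299,100 × 1.06 = $317,046
Taxable assessed value = min($320,787, $317,046) = $317,046 (cap binds)
City of Bellmead: $317,046 × 0.00349 = $1,106.49054
Brackenridge County: $317,046 × 0.00593 = $1,880.08278
Transit Authority: $317,046 × 0.0005 = $158.523
Redhawk Township: $317,046 × 0.00605 = $1,918.1283
Total = $5,063.22462

$5,063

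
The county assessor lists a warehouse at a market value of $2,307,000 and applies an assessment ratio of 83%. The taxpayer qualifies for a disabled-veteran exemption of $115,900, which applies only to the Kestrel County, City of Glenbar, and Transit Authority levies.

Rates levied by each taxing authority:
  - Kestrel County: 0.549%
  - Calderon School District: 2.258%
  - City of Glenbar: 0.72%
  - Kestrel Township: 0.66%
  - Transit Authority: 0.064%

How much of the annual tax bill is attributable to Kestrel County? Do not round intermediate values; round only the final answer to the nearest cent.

$9,876.02

Assessed value = $2,307,000 × 0.83 = $1,914,810
Kestrel County taxable value = $1,914,810 − $115,900 = $1,798,910
Kestrel County levy = $1,798,910 × 0.00549 = $9,876.0159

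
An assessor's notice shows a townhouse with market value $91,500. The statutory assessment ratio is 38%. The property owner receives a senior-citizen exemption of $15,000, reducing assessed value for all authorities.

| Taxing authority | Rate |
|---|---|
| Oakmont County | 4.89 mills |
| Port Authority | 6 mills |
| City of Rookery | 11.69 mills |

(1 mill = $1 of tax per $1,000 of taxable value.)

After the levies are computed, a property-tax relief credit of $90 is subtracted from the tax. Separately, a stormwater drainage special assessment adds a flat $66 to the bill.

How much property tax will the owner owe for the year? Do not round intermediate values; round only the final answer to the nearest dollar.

$422

Assessed value = $91,500 × 0.38 = $34,770
Taxable value = $34,770 − $15,000 = $19,770
Oakmont County: $19,770 × 0.00489 = $96.6753
Port Authority: $19,770 × 0.006 = $118.62
City of Rookery: $19,770 × 0.01169 = $231.1113
Levies subtotal = $446.4066
After credit = $446.4066 − $90 = $356.4066
Total = $356.4066 + $66 = $422.4066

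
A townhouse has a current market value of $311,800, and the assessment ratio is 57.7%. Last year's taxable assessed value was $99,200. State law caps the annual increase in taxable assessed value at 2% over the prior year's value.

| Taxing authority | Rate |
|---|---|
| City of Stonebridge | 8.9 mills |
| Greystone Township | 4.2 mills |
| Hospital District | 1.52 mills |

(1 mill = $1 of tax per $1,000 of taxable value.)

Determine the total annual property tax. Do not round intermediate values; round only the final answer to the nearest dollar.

Uncapped assessed value = $311,800 × 0.577 = $179,908.6
Cap limit = $99,200 × 1.02 = $101,184
Taxable assessed value = min($179,908.6, $101,184) = $101,184 (cap binds)
City of Stonebridge: $101,184 × 0.0089 = $900.5376
Greystone Township: $101,184 × 0.0042 = $424.9728
Hospital District: $101,184 × 0.00152 = $153.79968
Total = $1,479.31008

$1,479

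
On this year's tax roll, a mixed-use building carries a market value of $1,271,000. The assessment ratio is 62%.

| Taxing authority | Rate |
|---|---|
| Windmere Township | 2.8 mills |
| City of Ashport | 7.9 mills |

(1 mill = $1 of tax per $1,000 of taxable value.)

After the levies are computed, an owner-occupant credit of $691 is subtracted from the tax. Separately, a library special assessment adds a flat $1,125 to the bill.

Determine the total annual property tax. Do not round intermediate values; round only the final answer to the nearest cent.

Assessed value = $1,271,000 × 0.62 = $788,020
Windmere Township: $788,020 × 0.0028 = $2,206.456
City of Ashport: $788,020 × 0.0079 = $6,225.358
Levies subtotal = $8,431.814
After credit = $8,431.814 − $691 = $7,740.814
Total = $7,740.814 + $1,125 = $8,865.814

$8,865.81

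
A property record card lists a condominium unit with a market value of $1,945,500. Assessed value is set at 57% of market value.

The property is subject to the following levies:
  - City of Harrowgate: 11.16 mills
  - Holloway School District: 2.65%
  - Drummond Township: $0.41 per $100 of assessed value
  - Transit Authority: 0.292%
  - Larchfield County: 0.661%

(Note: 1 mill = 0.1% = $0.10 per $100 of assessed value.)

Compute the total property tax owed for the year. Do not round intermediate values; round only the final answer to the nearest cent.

Assessed value = $1,945,500 × 0.57 = $1,108,935
City of Harrowgate: $1,108,935 × 0.01116 = $12,375.7146
Holloway School District: $1,108,935 × 0.0265 = $29,386.7775
Drummond Township: $1,108,935 × 0.0041 = $4,546.6335
Transit Authority: $1,108,935 × 0.00292 = $3,238.0902
Larchfield County: $1,108,935 × 0.00661 = $7,330.06035
Total = $56,877.27615

$56,877.28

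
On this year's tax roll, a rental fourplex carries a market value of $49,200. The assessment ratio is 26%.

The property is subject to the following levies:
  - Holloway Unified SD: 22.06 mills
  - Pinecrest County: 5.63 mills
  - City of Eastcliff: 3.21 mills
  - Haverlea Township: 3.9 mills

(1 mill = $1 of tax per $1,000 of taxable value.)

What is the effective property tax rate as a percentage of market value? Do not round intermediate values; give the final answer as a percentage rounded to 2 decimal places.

Assessed value = $49,200 × 0.26 = $12,792
Holloway Unified SD: $12,792 × 0.02206 = $282.19152
Pinecrest County: $12,792 × 0.00563 = $72.01896
City of Eastcliff: $12,792 × 0.00321 = $41.06232
Haverlea Township: $12,792 × 0.0039 = $49.8888
Total tax = $445.1616
Effective rate = $445.1616 ÷ $49,200 = 0.90% of market value

0.90%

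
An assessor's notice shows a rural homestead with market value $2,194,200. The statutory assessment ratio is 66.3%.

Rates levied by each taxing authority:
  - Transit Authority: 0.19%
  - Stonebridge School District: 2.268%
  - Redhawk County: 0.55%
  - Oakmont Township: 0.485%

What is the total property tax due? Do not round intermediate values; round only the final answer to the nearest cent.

$50,814.58

Assessed value = $2,194,200 × 0.663 = $1,454,754.6
Transit Authority: $1,454,754.6 × 0.0019 = $2,764.03374
Stonebridge School District: $1,454,754.6 × 0.02268 = $32,993.834328
Redhawk County: $1,454,754.6 × 0.0055 = $8,001.1503
Oakmont Township: $1,454,754.6 × 0.00485 = $7,055.55981
Total = $2,764.03374 + $32,993.834328 + $8,001.1503 + $7,055.55981 = $50,814.578178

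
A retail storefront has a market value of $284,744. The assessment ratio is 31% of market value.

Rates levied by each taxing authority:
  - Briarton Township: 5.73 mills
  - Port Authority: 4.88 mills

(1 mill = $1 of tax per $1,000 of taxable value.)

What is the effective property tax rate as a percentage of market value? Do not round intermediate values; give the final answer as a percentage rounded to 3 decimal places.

0.329%

Assessed value = $284,744 × 0.31 = $88,270.64
Briarton Township: $88,270.64 × 0.00573 = $505.7907672
Port Authority: $88,270.64 × 0.00488 = $430.7607232
Total tax = $936.5514904
Effective rate = $936.5514904 ÷ $284,744 = 0.329% of market value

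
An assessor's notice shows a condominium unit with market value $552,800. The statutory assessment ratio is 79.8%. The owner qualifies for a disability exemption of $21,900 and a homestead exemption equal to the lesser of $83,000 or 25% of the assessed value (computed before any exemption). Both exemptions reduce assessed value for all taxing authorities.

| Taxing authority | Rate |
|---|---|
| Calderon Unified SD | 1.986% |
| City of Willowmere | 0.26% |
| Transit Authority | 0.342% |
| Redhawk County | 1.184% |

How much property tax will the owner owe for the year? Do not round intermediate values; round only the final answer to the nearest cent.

$12,682.76

Assessed value = $552,800 × 0.798 = $441,134.4
Homestead exemption = min($83,000, 25% × $441,134.4) = min($83,000, $110,283.6) = $83,000 (dollar cap binds)
Taxable value = $441,134.4 − $21,900 − $83,000 = $336,234.4
Calderon Unified SD: $336,234.4 × 0.01986 = $6,677.615184
City of Willowmere: $336,234.4 × 0.0026 = $874.20944
Transit Authority: $336,234.4 × 0.00342 = $1,149.921648
Redhawk County: $336,234.4 × 0.01184 = $3,981.015296
Total = $12,682.761568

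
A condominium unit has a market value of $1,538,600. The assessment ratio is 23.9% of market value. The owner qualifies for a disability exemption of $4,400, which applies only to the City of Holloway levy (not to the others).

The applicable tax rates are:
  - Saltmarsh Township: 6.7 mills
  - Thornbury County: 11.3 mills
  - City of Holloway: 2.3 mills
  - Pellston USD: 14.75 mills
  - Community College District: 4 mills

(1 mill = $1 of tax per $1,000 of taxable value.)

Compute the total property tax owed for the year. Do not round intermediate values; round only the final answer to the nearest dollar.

Assessed value = $1,538,600 × 0.239 = $367,725.4
Saltmarsh Township: $367,725.4 × 0.0067 = $2,463.76018
Thornbury County: $367,725.4 × 0.0113 = $4,155.29702
City of Holloway: ($367,725.4 − $4,400) × 0.0023 = $363,325.4 × 0.0023 = $835.64842
Pellston USD: $367,725.4 × 0.01475 = $5,423.94965
Community College District: $367,725.4 × 0.004 = $1,470.9016
Total = $14,349.55687

$14,350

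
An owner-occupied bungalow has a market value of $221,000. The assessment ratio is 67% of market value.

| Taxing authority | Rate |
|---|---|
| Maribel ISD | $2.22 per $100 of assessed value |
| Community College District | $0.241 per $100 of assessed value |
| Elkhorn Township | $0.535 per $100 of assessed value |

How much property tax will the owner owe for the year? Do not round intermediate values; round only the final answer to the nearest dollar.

Assessed value = $221,000 × 0.67 = $148,070
Maribel ISD: $148,070 × 0.0222 = $3,287.154
Community College District: $148,070 × 0.00241 = $356.8487
Elkhorn Township: $148,070 × 0.00535 = $792.1745
Total = $3,287.154 + $356.8487 + $792.1745 = $4,436.1772

$4,436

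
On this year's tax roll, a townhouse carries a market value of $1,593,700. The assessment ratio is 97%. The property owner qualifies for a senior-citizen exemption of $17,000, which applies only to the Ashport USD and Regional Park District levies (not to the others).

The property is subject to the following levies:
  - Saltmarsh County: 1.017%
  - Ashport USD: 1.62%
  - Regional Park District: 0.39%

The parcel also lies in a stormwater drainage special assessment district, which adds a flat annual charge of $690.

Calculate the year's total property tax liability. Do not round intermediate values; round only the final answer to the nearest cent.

$47,142.36

Assessed value = $1,593,700 × 0.97 = $1,545,889
Saltmarsh County: $1,545,889 × 0.01017 = $15,721.69113
Ashport USD: ($1,545,889 − $17,000) × 0.0162 = $1,528,889 × 0.0162 = $24,768.0018
Regional Park District: ($1,545,889 − $17,000) × 0.0039 = $1,528,889 × 0.0039 = $5,962.6671
Levies subtotal = $46,452.36003
Total = $46,452.36003 + $690 = $47,142.36003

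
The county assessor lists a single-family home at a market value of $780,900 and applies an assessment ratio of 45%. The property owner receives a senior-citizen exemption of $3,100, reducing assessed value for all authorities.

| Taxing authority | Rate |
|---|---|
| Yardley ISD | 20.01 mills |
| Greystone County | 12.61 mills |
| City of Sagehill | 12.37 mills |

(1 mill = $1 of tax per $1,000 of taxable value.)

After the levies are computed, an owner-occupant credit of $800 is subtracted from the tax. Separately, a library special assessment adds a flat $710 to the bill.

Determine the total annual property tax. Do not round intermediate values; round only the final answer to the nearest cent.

$15,580.24

Assessed value = $780,900 × 0.45 = $351,405
Taxable value = $351,405 − $3,100 = $348,305
Yardley ISD: $348,305 × 0.02001 = $6,969.58305
Greystone County: $348,305 × 0.01261 = $4,392.12605
City of Sagehill: $348,305 × 0.01237 = $4,308.53285
Levies subtotal = $15,670.24195
After credit = $15,670.24195 − $800 = $14,870.24195
Total = $14,870.24195 + $710 = $15,580.24195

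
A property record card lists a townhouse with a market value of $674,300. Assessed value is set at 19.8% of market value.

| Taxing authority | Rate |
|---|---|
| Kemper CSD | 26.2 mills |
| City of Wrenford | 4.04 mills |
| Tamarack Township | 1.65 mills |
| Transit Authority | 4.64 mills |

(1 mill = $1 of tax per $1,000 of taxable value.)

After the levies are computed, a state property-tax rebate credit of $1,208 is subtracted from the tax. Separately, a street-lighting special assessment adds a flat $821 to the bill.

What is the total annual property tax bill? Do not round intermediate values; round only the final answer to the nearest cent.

Assessed value = $674,300 × 0.198 = $133,511.4
Kemper CSD: $133,511.4 × 0.0262 = $3,497.99868
City of Wrenford: $133,511.4 × 0.00404 = $539.386056
Tamarack Township: $133,511.4 × 0.00165 = $220.29381
Transit Authority: $133,511.4 × 0.00464 = $619.492896
Levies subtotal = $4,877.171442
After credit = $4,877.171442 − $1,208 = $3,669.171442
Total = $3,669.171442 + $821 = $4,490.171442

$4,490.17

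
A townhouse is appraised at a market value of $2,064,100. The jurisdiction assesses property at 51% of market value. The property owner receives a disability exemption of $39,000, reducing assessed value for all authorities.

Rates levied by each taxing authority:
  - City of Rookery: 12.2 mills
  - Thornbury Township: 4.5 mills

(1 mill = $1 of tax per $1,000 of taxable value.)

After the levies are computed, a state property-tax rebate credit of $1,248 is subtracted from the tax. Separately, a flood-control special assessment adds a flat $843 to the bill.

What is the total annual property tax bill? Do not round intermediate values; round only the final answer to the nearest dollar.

Assessed value = $2,064,100 × 0.51 = $1,052,691
Taxable value = $1,052,691 − $39,000 = $1,013,691
City of Rookery: $1,013,691 × 0.0122 = $12,367.0302
Thornbury Township: $1,013,691 × 0.0045 = $4,561.6095
Levies subtotal = $16,928.6397
After credit = $16,928.6397 − $1,248 = $15,680.6397
Total = $15,680.6397 + $843 = $16,523.6397

$16,524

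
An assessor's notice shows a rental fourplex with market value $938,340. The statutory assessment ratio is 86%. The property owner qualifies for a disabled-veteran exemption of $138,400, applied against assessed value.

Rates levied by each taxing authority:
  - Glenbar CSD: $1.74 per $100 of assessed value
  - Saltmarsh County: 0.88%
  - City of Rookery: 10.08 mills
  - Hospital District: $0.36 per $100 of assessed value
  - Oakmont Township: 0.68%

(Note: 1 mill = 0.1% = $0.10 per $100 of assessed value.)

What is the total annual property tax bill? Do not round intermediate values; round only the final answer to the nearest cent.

$31,208.96

Assessed value = $938,340 × 0.86 = $806,972.4
Taxable value = $806,972.4 − $138,400 = $668,572.4
Glenbar CSD: $668,572.4 × 0.0174 = $11,633.15976
Saltmarsh County: $668,572.4 × 0.0088 = $5,883.43712
City of Rookery: $668,572.4 × 0.01008 = $6,739.209792
Hospital District: $668,572.4 × 0.0036 = $2,406.86064
Oakmont Township: $668,572.4 × 0.0068 = $4,546.29232
Total = $31,208.959632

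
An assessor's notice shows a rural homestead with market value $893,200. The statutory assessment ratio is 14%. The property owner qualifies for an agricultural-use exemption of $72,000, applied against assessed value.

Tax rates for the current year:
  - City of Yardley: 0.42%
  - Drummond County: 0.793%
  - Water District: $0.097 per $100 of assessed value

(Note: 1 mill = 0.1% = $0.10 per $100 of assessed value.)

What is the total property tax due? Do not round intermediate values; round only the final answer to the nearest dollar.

$695

Assessed value = $893,200 × 0.14 = $125,048
Taxable value = $125,048 − $72,000 = $53,048
City of Yardley: $53,048 × 0.0042 = $222.8016
Drummond County: $53,048 × 0.00793 = $420.67064
Water District: $53,048 × 0.00097 = $51.45656
Total = $694.9288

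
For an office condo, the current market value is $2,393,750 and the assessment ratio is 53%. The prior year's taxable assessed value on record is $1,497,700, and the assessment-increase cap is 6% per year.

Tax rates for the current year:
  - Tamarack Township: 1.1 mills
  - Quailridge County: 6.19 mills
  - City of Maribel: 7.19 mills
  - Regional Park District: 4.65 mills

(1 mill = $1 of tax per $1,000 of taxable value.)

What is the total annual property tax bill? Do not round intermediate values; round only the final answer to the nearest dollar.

$24,270

Uncapped assessed value = $2,393,750 × 0.53 = $1,268,687.5
Cap limit = $1,497,700 × 1.06 = $1,587,562
Taxable assessed value = min($1,268,687.5, $1,587,562) = $1,268,687.5 (cap does not bind)
Tamarack Township: $1,268,687.5 × 0.0011 = $1,395.55625
Quailridge County: $1,268,687.5 × 0.00619 = $7,853.175625
City of Maribel: $1,268,687.5 × 0.00719 = $9,121.863125
Regional Park District: $1,268,687.5 × 0.00465 = $5,899.396875
Total = $24,269.991875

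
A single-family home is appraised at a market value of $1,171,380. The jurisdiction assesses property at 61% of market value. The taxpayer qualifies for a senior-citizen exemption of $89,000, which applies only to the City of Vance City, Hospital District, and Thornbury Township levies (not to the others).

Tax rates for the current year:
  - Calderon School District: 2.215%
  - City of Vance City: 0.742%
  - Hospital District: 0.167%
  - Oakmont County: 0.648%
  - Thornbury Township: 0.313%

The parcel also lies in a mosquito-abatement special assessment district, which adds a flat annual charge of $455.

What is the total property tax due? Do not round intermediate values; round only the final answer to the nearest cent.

$28,556.45

Assessed value = $1,171,380 × 0.61 = $714,541.8
Calderon School District: $714,541.8 × 0.02215 = $15,827.10087
City of Vance City: ($714,541.8 − $89,000) × 0.00742 = $625,541.8 × 0.00742 = $4,641.520156
Hospital District: ($714,541.8 − $89,000) × 0.00167 = $625,541.8 × 0.00167 = $1,044.654806
Oakmont County: $714,541.8 × 0.00648 = $4,630.230864
Thornbury Township: ($714,541.8 − $89,000) × 0.00313 = $625,541.8 × 0.00313 = $1,957.945834
Levies subtotal = $28,101.45253
Total = $28,101.45253 + $455 = $28,556.45253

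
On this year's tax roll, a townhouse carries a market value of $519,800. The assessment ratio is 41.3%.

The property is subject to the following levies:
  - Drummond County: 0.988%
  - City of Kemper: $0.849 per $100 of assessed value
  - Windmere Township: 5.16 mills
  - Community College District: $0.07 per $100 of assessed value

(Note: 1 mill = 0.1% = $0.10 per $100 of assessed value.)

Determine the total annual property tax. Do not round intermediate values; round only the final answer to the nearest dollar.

Assessed value = $519,800 × 0.413 = $214,677.4
Drummond County: $214,677.4 × 0.00988 = $2,121.012712
City of Kemper: $214,677.4 × 0.00849 = $1,822.611126
Windmere Township: $214,677.4 × 0.00516 = $1,107.735384
Community College District: $214,677.4 × 0.0007 = $150.27418
Total = $5,201.633402

$5,202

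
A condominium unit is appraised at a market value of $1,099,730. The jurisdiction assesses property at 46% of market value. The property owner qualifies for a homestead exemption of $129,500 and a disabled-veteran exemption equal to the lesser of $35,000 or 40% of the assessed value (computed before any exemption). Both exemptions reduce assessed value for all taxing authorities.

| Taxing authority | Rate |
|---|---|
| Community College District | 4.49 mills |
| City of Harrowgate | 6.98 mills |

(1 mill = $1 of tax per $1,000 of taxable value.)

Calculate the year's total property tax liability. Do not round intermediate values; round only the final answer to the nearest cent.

$3,915.58

Assessed value = $1,099,730 × 0.46 = $505,875.8
Disabled-veteran exemption = min($35,000, 40% × $505,875.8) = min($35,000, $202,350.32) = $35,000 (dollar cap binds)
Taxable value = $505,875.8 − $129,500 − $35,000 = $341,375.8
Community College District: $341,375.8 × 0.00449 = $1,532.777342
City of Harrowgate: $341,375.8 × 0.00698 = $2,382.803084
Total = $3,915.580426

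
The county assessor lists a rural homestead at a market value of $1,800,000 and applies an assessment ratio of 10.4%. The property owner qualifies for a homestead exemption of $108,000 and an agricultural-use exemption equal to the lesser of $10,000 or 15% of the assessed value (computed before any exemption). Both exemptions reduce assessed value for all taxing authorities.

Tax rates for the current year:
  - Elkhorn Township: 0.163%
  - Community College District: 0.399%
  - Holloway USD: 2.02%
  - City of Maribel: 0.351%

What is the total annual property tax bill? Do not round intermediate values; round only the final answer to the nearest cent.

$2,029.64

Assessed value = $1,800,000 × 0.104 = $187,200
Agricultural-use exemption = min($10,000, 15% × $187,200) = min($10,000, $28,080) = $10,000 (dollar cap binds)
Taxable value = $187,200 − $108,000 − $10,000 = $69,200
Elkhorn Township: $69,200 × 0.00163 = $112.796
Community College District: $69,200 × 0.00399 = $276.108
Holloway USD: $69,200 × 0.0202 = $1,397.84
City of Maribel: $69,200 × 0.00351 = $242.892
Total = $2,029.636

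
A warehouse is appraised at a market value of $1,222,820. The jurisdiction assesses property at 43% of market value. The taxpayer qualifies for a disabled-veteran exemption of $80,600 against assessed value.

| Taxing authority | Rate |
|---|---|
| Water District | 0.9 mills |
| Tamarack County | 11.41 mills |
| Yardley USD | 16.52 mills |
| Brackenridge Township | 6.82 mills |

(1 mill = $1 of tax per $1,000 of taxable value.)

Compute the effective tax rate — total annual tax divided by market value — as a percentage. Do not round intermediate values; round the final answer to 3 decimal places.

1.298%

Assessed value = $1,222,820 × 0.43 = $525,812.6
Taxable value = $525,812.6 − $80,600 = $445,212.6
Water District: $445,212.6 × 0.0009 = $400.69134
Tamarack County: $445,212.6 × 0.01141 = $5,079.875766
Yardley USD: $445,212.6 × 0.01652 = $7,354.912152
Brackenridge Township: $445,212.6 × 0.00682 = $3,036.349932
Total tax = $15,871.82919
Effective rate = $15,871.82919 ÷ $1,222,820 = 1.298% of market value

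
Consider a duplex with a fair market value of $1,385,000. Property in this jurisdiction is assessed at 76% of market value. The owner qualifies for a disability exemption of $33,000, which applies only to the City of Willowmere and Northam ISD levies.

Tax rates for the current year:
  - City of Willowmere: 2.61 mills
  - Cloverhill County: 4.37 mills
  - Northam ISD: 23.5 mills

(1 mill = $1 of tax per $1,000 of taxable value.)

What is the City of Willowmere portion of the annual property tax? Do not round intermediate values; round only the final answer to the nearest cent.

Assessed value = $1,385,000 × 0.76 = $1,052,600
City of Willowmere taxable value = $1,052,600 − $33,000 = $1,019,600
City of Willowmere levy = $1,019,600 × 0.00261 = $2,661.156

$2,661.16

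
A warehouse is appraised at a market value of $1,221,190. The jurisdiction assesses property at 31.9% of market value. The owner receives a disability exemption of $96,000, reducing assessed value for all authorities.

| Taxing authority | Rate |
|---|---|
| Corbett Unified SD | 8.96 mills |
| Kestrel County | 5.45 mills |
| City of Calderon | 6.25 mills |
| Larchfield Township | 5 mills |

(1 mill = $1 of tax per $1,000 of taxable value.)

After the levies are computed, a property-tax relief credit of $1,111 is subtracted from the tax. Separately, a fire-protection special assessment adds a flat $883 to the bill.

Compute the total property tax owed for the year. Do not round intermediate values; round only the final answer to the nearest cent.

Assessed value = $1,221,190 × 0.319 = $389,559.61
Taxable value = $389,559.61 − $96,000 = $293,559.61
Corbett Unified SD: $293,559.61 × 0.00896 = $2,630.2941056
Kestrel County: $293,559.61 × 0.00545 = $1,599.8998745
City of Calderon: $293,559.61 × 0.00625 = $1,834.7475625
Larchfield Township: $293,559.61 × 0.005 = $1,467.79805
Levies subtotal = $7,532.7395926
After credit = $7,532.7395926 − $1,111 = $6,421.7395926
Total = $6,421.7395926 + $883 = $7,304.7395926

$7,304.74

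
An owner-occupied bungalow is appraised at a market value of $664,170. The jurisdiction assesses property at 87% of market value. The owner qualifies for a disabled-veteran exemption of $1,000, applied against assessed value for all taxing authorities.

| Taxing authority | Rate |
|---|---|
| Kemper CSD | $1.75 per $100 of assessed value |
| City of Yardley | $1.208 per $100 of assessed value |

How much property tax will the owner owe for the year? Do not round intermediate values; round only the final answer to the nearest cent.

Assessed value = $664,170 × 0.87 = $577,827.9
Taxable value = $577,827.9 − $1,000 = $576,827.9
Kemper CSD: $576,827.9 × 0.0175 = $10,094.48825
City of Yardley: $576,827.9 × 0.01208 = $6,968.081032
Total = $10,094.48825 + $6,968.081032 = $17,062.569282

$17,062.57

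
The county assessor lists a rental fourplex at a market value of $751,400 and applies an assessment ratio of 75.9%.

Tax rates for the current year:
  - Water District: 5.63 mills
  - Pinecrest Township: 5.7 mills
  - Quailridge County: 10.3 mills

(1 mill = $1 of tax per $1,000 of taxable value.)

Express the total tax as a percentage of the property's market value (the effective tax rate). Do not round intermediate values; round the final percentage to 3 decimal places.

1.642%

Assessed value = $751,400 × 0.759 = $570,312.6
Water District: $570,312.6 × 0.00563 = $3,210.859938
Pinecrest Township: $570,312.6 × 0.0057 = $3,250.78182
Quailridge County: $570,312.6 × 0.0103 = $5,874.21978
Total tax = $12,335.861538
Effective rate = $12,335.861538 ÷ $751,400 = 1.642% of market value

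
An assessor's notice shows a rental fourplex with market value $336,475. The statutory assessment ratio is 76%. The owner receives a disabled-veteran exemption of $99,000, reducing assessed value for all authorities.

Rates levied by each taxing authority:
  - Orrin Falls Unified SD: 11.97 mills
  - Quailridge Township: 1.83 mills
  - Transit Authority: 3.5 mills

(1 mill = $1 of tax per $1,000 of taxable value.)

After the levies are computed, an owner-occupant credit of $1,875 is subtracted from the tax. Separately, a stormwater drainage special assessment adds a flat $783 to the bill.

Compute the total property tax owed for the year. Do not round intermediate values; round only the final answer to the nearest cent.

Assessed value = $336,475 × 0.76 = $255,721
Taxable value = $255,721 − $99,000 = $156,721
Orrin Falls Unified SD: $156,721 × 0.01197 = $1,875.95037
Quailridge Township: $156,721 × 0.00183 = $286.79943
Transit Authority: $156,721 × 0.0035 = $548.5235
Levies subtotal = $2,711.2733
After credit = $2,711.2733 − $1,875 = $836.2733
Total = $836.2733 + $783 = $1,619.2733

$1,619.27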